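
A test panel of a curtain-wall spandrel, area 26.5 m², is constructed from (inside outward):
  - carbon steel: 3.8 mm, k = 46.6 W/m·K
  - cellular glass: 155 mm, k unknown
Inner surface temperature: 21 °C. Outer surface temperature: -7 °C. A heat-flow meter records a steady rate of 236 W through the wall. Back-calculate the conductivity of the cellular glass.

Treating each layer as a thermal resistance in series:
R_carbon steel = L/(kA) = 0.0038/(46.6×26.5) = 3.077×10^-6 K/W
Sum of known resistances R_other = 3.077×10^-6 K/W
Total R = ΔT/Q = 28/236 = 0.1186 K/W
R_cellular glass = R_total − R_other = 0.1186 K/W
k = L/(R·A) = 0.155/(0.1186×26.5)

k ≈ 0.0493 W/(m·K)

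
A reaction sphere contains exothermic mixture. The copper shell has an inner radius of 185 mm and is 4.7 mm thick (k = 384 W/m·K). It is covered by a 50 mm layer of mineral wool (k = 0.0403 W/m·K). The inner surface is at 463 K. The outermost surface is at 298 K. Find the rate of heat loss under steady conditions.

Q ≈ 76 W

Spherical conduction: R = (1/r_in − 1/r_out)/(4πk) per layer; series-sum.
R_copper shell = (1/0.185 − 1/0.1897)/(4π×384) = 2.775×10^-5 K/W
R_mineral wool = (1/0.1897 − 1/0.2397)/(4π×0.0403) = 2.171 K/W
R_total = 2.171 K/W
Q = ΔT/R_total = 165/2.171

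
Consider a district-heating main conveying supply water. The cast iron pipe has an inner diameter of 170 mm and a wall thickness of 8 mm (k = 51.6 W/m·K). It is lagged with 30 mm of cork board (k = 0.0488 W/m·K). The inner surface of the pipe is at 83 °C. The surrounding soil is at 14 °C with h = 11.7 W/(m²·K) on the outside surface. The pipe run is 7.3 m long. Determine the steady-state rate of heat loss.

Treating each annulus and film as a series resistance:
R_cast iron pipe wall = ln(93/85)/(2π×51.6×7.3) = 3.8×10^-5 K/W
R_cork board = ln(123/93)/(2π×0.0488×7.3) = 0.1249 K/W
R_outer film = 1/(h_o·2πr_oL) = 1/(11.7×2π×0.123×7.3) = 0.01515 K/W
R_total = 0.1401 K/W
Q = ΔT/R_total = 69/0.1401

Q ≈ 493 W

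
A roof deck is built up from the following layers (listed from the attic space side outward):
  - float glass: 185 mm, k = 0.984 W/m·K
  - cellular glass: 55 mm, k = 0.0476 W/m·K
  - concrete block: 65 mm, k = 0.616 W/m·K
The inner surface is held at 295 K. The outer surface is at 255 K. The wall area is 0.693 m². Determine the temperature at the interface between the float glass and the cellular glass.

Using the resistance-network approach (series):
R_float glass = L/(kA) = 0.185/(0.984×0.693) = 0.2713 K/W
R_cellular glass = L/(kA) = 0.055/(0.0476×0.693) = 1.667 K/W
R_concrete block = L/(kA) = 0.065/(0.616×0.693) = 0.1523 K/W
R_total = 2.091 K/W;  Q = ΔT/R_total = 40/2.091 = 19.13 W
T_interface = T_inner − Q·ΣR(inner→interface) = 295 − 19.1×0.2713

T ≈ 290 K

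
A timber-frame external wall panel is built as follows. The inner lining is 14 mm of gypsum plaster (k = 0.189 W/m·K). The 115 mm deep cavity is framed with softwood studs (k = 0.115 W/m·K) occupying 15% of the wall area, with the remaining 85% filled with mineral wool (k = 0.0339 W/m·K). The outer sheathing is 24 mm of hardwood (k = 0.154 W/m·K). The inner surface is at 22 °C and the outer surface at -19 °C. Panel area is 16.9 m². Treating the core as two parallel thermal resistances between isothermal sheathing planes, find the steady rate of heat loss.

Q ≈ 254 W

Sheathing layers in series; stud and cavity paths in parallel between them.
R_inner = 0.014/(0.189×16.9) = 0.004383 K/W
R_stud  = 0.115/(0.115×0.15×16.9) = 0.3945 K/W
R_cav   = 0.115/(0.0339×0.85×16.9) = 0.2362 K/W
1/R_core = 1/R_stud + 1/R_cav → R_core = 0.1477 K/W
R_outer = 0.024/(0.154×16.9) = 0.009222 K/W
R_total = 0.1613 K/W
Q = ΔT/R_total = 41/0.1613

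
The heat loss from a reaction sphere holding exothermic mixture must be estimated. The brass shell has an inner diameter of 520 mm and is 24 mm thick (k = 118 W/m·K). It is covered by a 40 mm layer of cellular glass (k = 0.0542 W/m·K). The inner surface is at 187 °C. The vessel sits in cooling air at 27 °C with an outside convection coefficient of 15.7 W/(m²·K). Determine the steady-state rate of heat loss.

Q ≈ 233 W

Spherical conduction: R = (1/r_in − 1/r_out)/(4πk) per layer; series-sum.
R_brass shell = (1/0.26 − 1/0.284)/(4π×118) = 2.192×10^-4 K/W
R_cellular glass = (1/0.284 − 1/0.324)/(4π×0.0542) = 0.6382 K/W
R_outer film = 1/(h·4πr_o²) = 1/(15.7×4π×0.324²) = 0.04828 K/W
R_total = 0.6867 K/W
Q = ΔT/R_total = 160/0.6867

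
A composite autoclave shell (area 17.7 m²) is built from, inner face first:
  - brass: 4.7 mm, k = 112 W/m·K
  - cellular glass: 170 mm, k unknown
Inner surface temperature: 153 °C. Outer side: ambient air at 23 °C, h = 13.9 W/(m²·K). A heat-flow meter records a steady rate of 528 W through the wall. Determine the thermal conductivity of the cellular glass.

k ≈ 0.0397 W/(m·K)

Model the wall as resistances in series:
R_brass = L/(kA) = 0.0047/(112×17.7) = 2.371×10^-6 K/W
R_outer film = 1/(h_o·A) = 1/(13.9×17.7) = 0.004065 K/W
Sum of known resistances R_other = 0.004067 K/W
Total R = ΔT/Q = 130/528 = 0.2462 K/W
R_cellular glass = R_total − R_other = 0.2421 K/W
k = L/(R·A) = 0.17/(0.2421×17.7)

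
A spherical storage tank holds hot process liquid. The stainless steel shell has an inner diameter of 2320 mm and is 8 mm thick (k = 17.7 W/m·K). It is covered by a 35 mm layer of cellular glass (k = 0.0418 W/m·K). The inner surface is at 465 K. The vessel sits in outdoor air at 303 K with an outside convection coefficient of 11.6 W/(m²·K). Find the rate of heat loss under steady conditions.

Q ≈ 3100 W

Each spherical layer contributes R = (1/r_i − 1/r_o)/(4πk):
R_stainless steel shell = (1/1.16 − 1/1.168)/(4π×17.7) = 2.655×10^-5 K/W
R_cellular glass = (1/1.168 − 1/1.203)/(4π×0.0418) = 0.04742 K/W
R_outer film = 1/(h·4πr_o²) = 1/(11.6×4π×1.203²) = 0.00474 K/W
R_total = 0.05219 K/W
Q = ΔT/R_total = 162/0.05219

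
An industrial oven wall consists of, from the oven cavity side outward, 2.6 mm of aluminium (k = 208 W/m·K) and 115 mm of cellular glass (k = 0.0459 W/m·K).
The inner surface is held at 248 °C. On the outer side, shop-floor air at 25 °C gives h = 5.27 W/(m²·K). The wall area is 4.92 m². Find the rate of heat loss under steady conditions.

Model the wall as resistances in series:
R_aluminium = L/(kA) = 0.0026/(208×4.92) = 2.541×10^-6 K/W
R_cellular glass = L/(kA) = 0.115/(0.0459×4.92) = 0.5092 K/W
R_outer film = 1/(h_o·A) = 1/(5.27×4.92) = 0.03857 K/W
R_total = 0.5478 K/W
Q = ΔT / R_total = 223 / 0.5478

Q ≈ 407 W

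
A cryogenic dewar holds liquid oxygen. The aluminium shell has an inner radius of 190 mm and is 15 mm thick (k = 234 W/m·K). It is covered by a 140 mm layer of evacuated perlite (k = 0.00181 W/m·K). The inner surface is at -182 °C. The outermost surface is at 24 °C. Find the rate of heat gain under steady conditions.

For a spherical shell R = (1/r₁ − 1/r₂)/(4πk); film R = 1/(h·4πr²). In series:
R_aluminium shell = (1/0.19 − 1/0.205)/(4π×234) = 1.31×10^-4 K/W
R_evacuated perlite = (1/0.205 − 1/0.345)/(4π×0.00181) = 87.03 K/W
R_total = 87.03 K/W
Q = ΔT/R_total = 206/87.03

Q ≈ 2.37 W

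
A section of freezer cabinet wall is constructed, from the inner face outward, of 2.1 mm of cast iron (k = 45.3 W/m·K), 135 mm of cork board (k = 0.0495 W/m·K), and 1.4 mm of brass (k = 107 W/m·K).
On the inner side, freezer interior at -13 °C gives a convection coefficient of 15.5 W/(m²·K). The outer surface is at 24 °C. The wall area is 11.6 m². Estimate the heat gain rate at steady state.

Treating each layer as a thermal resistance in series:
R_inner film = 1/(h_i·A) = 1/(15.5×11.6) = 0.005562 K/W
R_cast iron = L/(kA) = 0.0021/(45.3×11.6) = 3.996×10^-6 K/W
R_cork board = L/(kA) = 0.135/(0.0495×11.6) = 0.2351 K/W
R_brass = L/(kA) = 0.0014/(107×11.6) = 1.128×10^-6 K/W
R_total = 0.2407 K/W
Q = ΔT / R_total = 37 / 0.2407

Q ≈ 154 W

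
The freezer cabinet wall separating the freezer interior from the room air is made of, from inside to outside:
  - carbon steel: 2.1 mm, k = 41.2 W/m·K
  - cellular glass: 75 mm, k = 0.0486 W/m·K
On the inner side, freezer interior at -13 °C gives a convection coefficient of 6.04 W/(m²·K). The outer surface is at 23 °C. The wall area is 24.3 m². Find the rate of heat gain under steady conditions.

Q ≈ 512 W

Thermal resistances in series:
R_inner film = 1/(h_i·A) = 1/(6.04×24.3) = 0.006813 K/W
R_carbon steel = L/(kA) = 0.0021/(41.2×24.3) = 2.098×10^-6 K/W
R_cellular glass = L/(kA) = 0.075/(0.0486×24.3) = 0.06351 K/W
R_total = 0.07032 K/W
Q = ΔT / R_total = 36 / 0.07032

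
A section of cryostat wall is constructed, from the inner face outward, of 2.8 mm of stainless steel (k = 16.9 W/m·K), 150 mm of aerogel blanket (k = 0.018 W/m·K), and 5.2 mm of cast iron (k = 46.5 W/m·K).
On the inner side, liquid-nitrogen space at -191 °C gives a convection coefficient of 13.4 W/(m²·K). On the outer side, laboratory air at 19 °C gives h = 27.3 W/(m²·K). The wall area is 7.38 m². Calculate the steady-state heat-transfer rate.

Q ≈ 184 W

Using the resistance-network approach (series):
R_inner film = 1/(h_i·A) = 1/(13.4×7.38) = 0.01011 K/W
R_stainless steel = L/(kA) = 0.0028/(16.9×7.38) = 2.245×10^-5 K/W
R_aerogel blanket = L/(kA) = 0.15/(0.018×7.38) = 1.129 K/W
R_cast iron = L/(kA) = 0.0052/(46.5×7.38) = 1.515×10^-5 K/W
R_outer film = 1/(h_o·A) = 1/(27.3×7.38) = 0.004963 K/W
R_total = 1.144 K/W
Q = ΔT / R_total = 210 / 1.144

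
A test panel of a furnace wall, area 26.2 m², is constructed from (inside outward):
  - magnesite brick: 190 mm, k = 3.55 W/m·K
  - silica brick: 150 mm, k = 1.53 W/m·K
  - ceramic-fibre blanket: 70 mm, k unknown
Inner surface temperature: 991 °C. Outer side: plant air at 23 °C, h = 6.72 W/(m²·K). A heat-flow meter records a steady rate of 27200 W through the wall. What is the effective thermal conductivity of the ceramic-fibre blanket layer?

Series thermal resistances:
R_magnesite brick = L/(kA) = 0.19/(3.55×26.2) = 0.002043 K/W
R_silica brick = L/(kA) = 0.15/(1.53×26.2) = 0.003742 K/W
R_outer film = 1/(h_o·A) = 1/(6.72×26.2) = 0.00568 K/W
Sum of known resistances R_other = 0.01146 K/W
Total R = ΔT/Q = 968/27200 = 0.03559 K/W
R_ceramic-fibre blanket = R_total − R_other = 0.02412 K/W
k = L/(R·A) = 0.07/(0.02412×26.2)

k ≈ 0.111 W/(m·K)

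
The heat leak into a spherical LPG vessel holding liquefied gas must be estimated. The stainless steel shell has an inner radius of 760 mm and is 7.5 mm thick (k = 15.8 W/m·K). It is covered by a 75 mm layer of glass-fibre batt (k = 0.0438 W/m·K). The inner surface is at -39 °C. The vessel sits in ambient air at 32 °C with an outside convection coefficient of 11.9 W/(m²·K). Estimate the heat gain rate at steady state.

Q ≈ 322 W

For a spherical shell R = (1/r₁ − 1/r₂)/(4πk); film R = 1/(h·4πr²). In series:
R_stainless steel shell = (1/0.76 − 1/0.7675)/(4π×15.8) = 6.476×10^-5 K/W
R_glass-fibre batt = (1/0.7675 − 1/0.8425)/(4π×0.0438) = 0.2107 K/W
R_outer film = 1/(h·4πr_o²) = 1/(11.9×4π×0.8425²) = 0.009421 K/W
R_total = 0.2202 K/W
Q = ΔT/R_total = 71/0.2202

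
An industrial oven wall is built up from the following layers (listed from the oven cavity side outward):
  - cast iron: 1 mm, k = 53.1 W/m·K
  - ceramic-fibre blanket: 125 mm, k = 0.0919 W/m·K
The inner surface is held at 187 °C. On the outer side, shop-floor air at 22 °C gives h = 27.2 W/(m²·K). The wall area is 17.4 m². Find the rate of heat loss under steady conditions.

Model the wall as resistances in series:
R_cast iron = L/(kA) = 0.001/(53.1×17.4) = 1.082×10^-6 K/W
R_ceramic-fibre blanket = L/(kA) = 0.125/(0.0919×17.4) = 0.07817 K/W
R_outer film = 1/(h_o·A) = 1/(27.2×17.4) = 0.002113 K/W
R_total = 0.08028 K/W
Q = ΔT / R_total = 165 / 0.08028

Q ≈ 2060 W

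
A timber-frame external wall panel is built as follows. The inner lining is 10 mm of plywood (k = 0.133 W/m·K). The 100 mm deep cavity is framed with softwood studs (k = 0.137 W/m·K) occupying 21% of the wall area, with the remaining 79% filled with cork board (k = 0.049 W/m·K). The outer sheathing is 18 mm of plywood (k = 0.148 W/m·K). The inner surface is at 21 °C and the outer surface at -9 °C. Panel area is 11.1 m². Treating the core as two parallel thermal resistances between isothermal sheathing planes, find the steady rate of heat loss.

Sheathing layers in series; stud and cavity paths in parallel between them.
R_inner = 0.01/(0.133×11.1) = 0.006774 K/W
R_stud  = 0.1/(0.137×0.21×11.1) = 0.3131 K/W
R_cav   = 0.1/(0.049×0.79×11.1) = 0.2327 K/W
1/R_core = 1/R_stud + 1/R_cav → R_core = 0.1335 K/W
R_outer = 0.018/(0.148×11.1) = 0.01096 K/W
R_total = 0.1512 K/W
Q = ΔT/R_total = 30/0.1512

Q ≈ 198 W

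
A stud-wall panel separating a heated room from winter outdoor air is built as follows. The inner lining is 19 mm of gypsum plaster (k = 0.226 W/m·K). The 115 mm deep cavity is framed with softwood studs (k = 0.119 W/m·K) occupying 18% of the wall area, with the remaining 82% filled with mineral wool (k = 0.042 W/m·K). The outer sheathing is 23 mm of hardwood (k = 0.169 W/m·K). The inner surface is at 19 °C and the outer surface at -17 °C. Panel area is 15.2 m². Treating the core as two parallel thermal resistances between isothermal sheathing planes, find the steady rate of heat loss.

Q ≈ 240 W

Sheathing layers in series; stud and cavity paths in parallel between them.
R_inner = 0.019/(0.226×15.2) = 0.005531 K/W
R_stud  = 0.115/(0.119×0.18×15.2) = 0.3532 K/W
R_cav   = 0.115/(0.042×0.82×15.2) = 0.2197 K/W
1/R_core = 1/R_stud + 1/R_cav → R_core = 0.1354 K/W
R_outer = 0.023/(0.169×15.2) = 0.008954 K/W
R_total = 0.1499 K/W
Q = ΔT/R_total = 36/0.1499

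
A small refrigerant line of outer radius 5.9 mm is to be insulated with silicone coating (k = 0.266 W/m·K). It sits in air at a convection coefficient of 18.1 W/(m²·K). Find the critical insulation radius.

For a cylinder r_cr = k/h = 0.266/18.1
r_cr = 14.7 mm; since the bare radius (5.9 mm) is below r_cr, adding a thin layer of insulation will *increase* heat loss.

r_cr ≈ 14.7 mm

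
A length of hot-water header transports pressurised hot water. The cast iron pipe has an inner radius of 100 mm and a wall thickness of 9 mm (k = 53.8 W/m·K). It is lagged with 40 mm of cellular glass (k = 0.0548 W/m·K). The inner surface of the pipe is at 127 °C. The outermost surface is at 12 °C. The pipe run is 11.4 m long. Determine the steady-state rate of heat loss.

Q ≈ 1440 W

Treating each annulus and film as a series resistance:
R_cast iron pipe wall = ln(109/100)/(2π×53.8×11.4) = 2.236×10^-5 K/W
R_cellular glass = ln(149/109)/(2π×0.0548×11.4) = 0.07964 K/W
R_total = 0.07966 K/W
Q = ΔT/R_total = 115/0.07966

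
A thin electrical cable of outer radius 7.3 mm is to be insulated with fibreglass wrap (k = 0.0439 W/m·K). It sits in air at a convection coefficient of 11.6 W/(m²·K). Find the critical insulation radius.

For a cylinder r_cr = k/h = 0.0439/11.6
r_cr = 3.78 mm; since the bare radius (7.3 mm) is above r_cr, any added insulation will reduce heat loss.

r_cr ≈ 3.78 mm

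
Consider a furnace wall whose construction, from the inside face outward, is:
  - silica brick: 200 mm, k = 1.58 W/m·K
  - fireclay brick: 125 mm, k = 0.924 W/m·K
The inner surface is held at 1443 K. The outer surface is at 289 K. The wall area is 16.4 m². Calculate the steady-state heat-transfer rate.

Thermal resistances in series:
R_silica brick = L/(kA) = 0.2/(1.58×16.4) = 0.007718 K/W
R_fireclay brick = L/(kA) = 0.125/(0.924×16.4) = 0.008249 K/W
R_total = 0.01597 K/W
Q = ΔT / R_total = 1154 / 0.01597

Q ≈ 72300 W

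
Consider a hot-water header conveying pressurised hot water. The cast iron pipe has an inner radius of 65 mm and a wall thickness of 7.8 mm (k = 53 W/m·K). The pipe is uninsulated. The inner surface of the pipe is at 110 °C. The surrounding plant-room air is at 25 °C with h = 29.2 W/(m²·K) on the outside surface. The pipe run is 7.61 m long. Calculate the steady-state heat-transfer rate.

Cylindrical conduction, so R = ln(r₂/r₁)/(2πkL) per layer, in series:
R_cast iron pipe wall = ln(72.8/65)/(2π×53×7.61) = 4.472×10^-5 K/W
R_outer film = 1/(h_o·2πr_oL) = 1/(29.2×2π×0.0728×7.61) = 0.009838 K/W
R_total = 0.009883 K/W
Q = ΔT/R_total = 85/0.009883

Q ≈ 8600 W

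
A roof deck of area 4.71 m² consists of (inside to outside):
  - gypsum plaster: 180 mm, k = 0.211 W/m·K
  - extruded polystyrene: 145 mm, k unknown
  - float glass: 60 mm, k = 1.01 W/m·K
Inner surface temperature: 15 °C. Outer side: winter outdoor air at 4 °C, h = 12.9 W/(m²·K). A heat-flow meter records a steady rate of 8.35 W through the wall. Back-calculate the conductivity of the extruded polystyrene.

k ≈ 0.0278 W/(m·K)

Treating each layer as a thermal resistance in series:
R_gypsum plaster = L/(kA) = 0.18/(0.211×4.71) = 0.1811 K/W
R_float glass = L/(kA) = 0.06/(1.01×4.71) = 0.01261 K/W
R_outer film = 1/(h_o·A) = 1/(12.9×4.71) = 0.01646 K/W
Sum of known resistances R_other = 0.2102 K/W
Total R = ΔT/Q = 11/8.35 = 1.317 K/W
R_extruded polystyrene = R_total − R_other = 1.107 K/W
k = L/(R·A) = 0.145/(1.107×4.71)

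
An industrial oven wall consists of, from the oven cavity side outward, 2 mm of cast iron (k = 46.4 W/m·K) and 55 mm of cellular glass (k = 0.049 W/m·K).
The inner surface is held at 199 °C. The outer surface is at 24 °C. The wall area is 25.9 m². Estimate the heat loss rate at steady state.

Using the resistance-network approach (series):
R_cast iron = L/(kA) = 0.002/(46.4×25.9) = 1.664×10^-6 K/W
R_cellular glass = L/(kA) = 0.055/(0.049×25.9) = 0.04334 K/W
R_total = 0.04334 K/W
Q = ΔT / R_total = 175 / 0.04334

Q ≈ 4040 W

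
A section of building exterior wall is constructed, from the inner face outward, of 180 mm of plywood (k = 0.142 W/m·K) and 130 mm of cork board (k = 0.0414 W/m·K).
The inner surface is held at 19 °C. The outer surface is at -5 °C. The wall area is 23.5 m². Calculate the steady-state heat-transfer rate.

Treating each layer as a thermal resistance in series:
R_plywood = L/(kA) = 0.18/(0.142×23.5) = 0.05394 K/W
R_cork board = L/(kA) = 0.13/(0.0414×23.5) = 0.1336 K/W
R_total = 0.1876 K/W
Q = ΔT / R_total = 24 / 0.1876

Q ≈ 128 W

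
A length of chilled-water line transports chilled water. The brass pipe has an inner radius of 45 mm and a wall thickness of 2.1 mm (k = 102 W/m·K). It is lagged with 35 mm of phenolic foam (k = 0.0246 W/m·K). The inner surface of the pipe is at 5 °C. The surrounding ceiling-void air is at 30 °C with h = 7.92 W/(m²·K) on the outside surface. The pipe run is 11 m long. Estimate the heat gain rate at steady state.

Q ≈ 71.6 W

Cylindrical conduction, so R = ln(r₂/r₁)/(2πkL) per layer, in series:
R_brass pipe wall = ln(47.1/45)/(2π×102×11) = 6.47×10^-6 K/W
R_phenolic foam = ln(82.1/47.1)/(2π×0.0246×11) = 0.3268 K/W
R_outer film = 1/(h_o·2πr_oL) = 1/(7.92×2π×0.0821×11) = 0.02225 K/W
R_total = 0.3491 K/W
Q = ΔT/R_total = 25/0.3491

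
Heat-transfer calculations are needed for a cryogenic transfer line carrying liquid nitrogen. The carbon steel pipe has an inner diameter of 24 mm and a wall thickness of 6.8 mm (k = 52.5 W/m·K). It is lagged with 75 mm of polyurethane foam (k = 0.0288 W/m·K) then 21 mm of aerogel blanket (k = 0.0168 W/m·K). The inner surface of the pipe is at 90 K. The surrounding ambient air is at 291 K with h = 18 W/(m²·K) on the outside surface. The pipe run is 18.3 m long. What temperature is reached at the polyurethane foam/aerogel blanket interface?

T ≈ 254 K

Cylindrical conduction, so R = ln(r₂/r₁)/(2πkL) per layer, in series:
R_carbon steel pipe wall = ln(18.8/12)/(2π×52.5×18.3) = 7.437×10^-5 K/W
R_polyurethane foam = ln(93.8/18.8)/(2π×0.0288×18.3) = 0.4854 K/W
R_aerogel blanket = ln(114.8/93.8)/(2π×0.0168×18.3) = 0.1046 K/W
R_outer film = 1/(h_o·2πr_oL) = 1/(18×2π×0.1148×18.3) = 0.004209 K/W
R_total = 0.5942 K/W
Q = ΔT/R_total = 201/0.5942
Q = 338 W
T_interface = T_inner + Q·ΣR(inner→interface) = 90 + 338×0.4854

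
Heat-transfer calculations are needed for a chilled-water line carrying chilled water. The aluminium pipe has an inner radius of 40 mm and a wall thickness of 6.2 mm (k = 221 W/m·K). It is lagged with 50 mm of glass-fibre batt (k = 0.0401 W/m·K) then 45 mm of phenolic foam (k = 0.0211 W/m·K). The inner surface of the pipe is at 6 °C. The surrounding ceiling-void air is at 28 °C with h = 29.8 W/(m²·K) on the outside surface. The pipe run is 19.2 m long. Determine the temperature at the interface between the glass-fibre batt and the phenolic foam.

T ≈ 17 °C

Per-layer cylindrical resistances, series-summed:
R_aluminium pipe wall = ln(46.2/40)/(2π×221×19.2) = 5.405×10^-6 K/W
R_glass-fibre batt = ln(96.2/46.2)/(2π×0.0401×19.2) = 0.1516 K/W
R_phenolic foam = ln(141.2/96.2)/(2π×0.0211×19.2) = 0.1508 K/W
R_outer film = 1/(h_o·2πr_oL) = 1/(29.8×2π×0.1412×19.2) = 0.00197 K/W
R_total = 0.3044 K/W
Q = ΔT/R_total = 22/0.3044
Q = 72.3 W
T_interface = T_inner + Q·ΣR(inner→interface) = 6 + 72.3×0.1516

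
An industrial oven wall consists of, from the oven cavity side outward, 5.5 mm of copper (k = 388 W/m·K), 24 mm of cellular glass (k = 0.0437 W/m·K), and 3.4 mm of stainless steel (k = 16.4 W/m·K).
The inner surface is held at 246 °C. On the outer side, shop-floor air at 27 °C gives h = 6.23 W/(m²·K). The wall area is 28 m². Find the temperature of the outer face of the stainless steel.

T ≈ 76.5 °C

Using the resistance-network approach (series):
R_copper = L/(kA) = 0.0055/(388×28) = 5.063×10^-7 K/W
R_cellular glass = L/(kA) = 0.024/(0.0437×28) = 0.01961 K/W
R_stainless steel = L/(kA) = 0.0034/(16.4×28) = 7.404×10^-6 K/W
R_outer film = 1/(h_o·A) = 1/(6.23×28) = 0.005733 K/W
R_total = 0.02535 K/W;  Q = ΔT/R_total = 219/0.02535 = 8637 W
T_interface = T_inner − Q·ΣR(inner→interface) = 246 − 8640×0.01962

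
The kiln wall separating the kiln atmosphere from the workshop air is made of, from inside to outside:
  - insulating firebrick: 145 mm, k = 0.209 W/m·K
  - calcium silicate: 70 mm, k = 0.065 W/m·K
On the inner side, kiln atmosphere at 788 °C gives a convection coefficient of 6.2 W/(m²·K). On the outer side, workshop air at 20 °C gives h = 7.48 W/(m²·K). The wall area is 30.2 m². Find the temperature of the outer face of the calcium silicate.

Model the wall as resistances in series:
R_inner film = 1/(h_i·A) = 1/(6.2×30.2) = 0.005341 K/W
R_insulating firebrick = L/(kA) = 0.145/(0.209×30.2) = 0.02297 K/W
R_calcium silicate = L/(kA) = 0.07/(0.065×30.2) = 0.03566 K/W
R_outer film = 1/(h_o·A) = 1/(7.48×30.2) = 0.004427 K/W
R_total = 0.0684 K/W;  Q = ΔT/R_total = 768/0.0684 = 11230 W
T_interface = T_inner − Q·ΣR(inner→interface) = 788 − 11200×0.06397

T ≈ 69.7 °C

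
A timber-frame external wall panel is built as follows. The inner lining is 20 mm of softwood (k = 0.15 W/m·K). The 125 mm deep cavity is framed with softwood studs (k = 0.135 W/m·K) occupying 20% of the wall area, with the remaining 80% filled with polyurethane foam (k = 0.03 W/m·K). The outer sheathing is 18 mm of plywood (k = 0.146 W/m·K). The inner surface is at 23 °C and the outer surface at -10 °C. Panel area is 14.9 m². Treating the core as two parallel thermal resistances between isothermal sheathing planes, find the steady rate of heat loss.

Q ≈ 182 W

Sheathing layers in series; stud and cavity paths in parallel between them.
R_inner = 0.02/(0.15×14.9) = 0.008949 K/W
R_stud  = 0.125/(0.135×0.2×14.9) = 0.3107 K/W
R_cav   = 0.125/(0.03×0.8×14.9) = 0.3496 K/W
1/R_core = 1/R_stud + 1/R_cav → R_core = 0.1645 K/W
R_outer = 0.018/(0.146×14.9) = 0.008274 K/W
R_total = 0.1817 K/W
Q = ΔT/R_total = 33/0.1817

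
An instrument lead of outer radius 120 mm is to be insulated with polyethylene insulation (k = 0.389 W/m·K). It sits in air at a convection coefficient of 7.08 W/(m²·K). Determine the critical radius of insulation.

For a cylinder r_cr = k/h = 0.389/7.08
r_cr = 54.9 mm; since the bare radius (120 mm) is above r_cr, any added insulation will reduce heat loss.

r_cr ≈ 54.9 mm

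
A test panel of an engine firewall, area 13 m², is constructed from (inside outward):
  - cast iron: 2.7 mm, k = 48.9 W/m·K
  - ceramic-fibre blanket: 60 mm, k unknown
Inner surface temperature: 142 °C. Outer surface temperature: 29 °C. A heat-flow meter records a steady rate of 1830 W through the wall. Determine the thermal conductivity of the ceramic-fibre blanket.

k ≈ 0.0747 W/(m·K)

Treating each layer as a thermal resistance in series:
R_cast iron = L/(kA) = 0.0027/(48.9×13) = 4.247×10^-6 K/W
Sum of known resistances R_other = 4.247×10^-6 K/W
Total R = ΔT/Q = 113/1830 = 0.06175 K/W
R_ceramic-fibre blanket = R_total − R_other = 0.06174 K/W
k = L/(R·A) = 0.06/(0.06174×13)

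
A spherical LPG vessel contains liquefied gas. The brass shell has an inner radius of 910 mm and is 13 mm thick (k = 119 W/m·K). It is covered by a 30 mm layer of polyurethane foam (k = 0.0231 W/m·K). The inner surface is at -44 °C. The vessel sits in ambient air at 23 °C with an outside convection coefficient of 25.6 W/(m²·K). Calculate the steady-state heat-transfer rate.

Q ≈ 554 W

Each spherical layer contributes R = (1/r_i − 1/r_o)/(4πk):
R_brass shell = (1/0.91 − 1/0.923)/(4π×119) = 1.035×10^-5 K/W
R_polyurethane foam = (1/0.923 − 1/0.953)/(4π×0.0231) = 0.1175 K/W
R_outer film = 1/(h·4πr_o²) = 1/(25.6×4π×0.953²) = 0.003423 K/W
R_total = 0.1209 K/W
Q = ΔT/R_total = 67/0.1209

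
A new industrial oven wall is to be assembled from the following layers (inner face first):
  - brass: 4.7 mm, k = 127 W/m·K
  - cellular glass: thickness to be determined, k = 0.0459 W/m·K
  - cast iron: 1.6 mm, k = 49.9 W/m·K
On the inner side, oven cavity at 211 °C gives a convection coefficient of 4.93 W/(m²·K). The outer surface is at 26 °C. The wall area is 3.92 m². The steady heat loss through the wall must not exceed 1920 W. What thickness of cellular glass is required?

Model the wall as resistances in series:
R_inner film = 1/(h_i·A) = 1/(4.93×3.92) = 0.05174 K/W
R_brass = L/(kA) = 0.0047/(127×3.92) = 9.441×10^-6 K/W
R_cast iron = L/(kA) = 0.0016/(49.9×3.92) = 8.18×10^-6 K/W
Sum of the known resistances R_other = 0.05176 K/W
Required total resistance R_tot = ΔT/Q_allow = 185/1920 = 0.09635 K/W
R_cellular glass = R_tot − R_other = 0.04459 K/W
L = R·k·A = 0.04459×0.0459×3.92

L ≈ 8.02 mm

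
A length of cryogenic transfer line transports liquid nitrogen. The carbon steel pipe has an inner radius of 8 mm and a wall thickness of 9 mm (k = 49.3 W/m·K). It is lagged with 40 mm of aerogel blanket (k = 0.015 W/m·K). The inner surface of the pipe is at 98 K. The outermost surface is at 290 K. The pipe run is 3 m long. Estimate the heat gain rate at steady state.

Q ≈ 44.9 W

Radial resistances (cylindrical: R_cond = ln(r_o/r_i)/(2πkL), R_conv = 1/(h·2πrL)):
R_carbon steel pipe wall = ln(17/8)/(2π×49.3×3) = 8.111×10^-4 K/W
R_aerogel blanket = ln(57/17)/(2π×0.015×3) = 4.279 K/W
R_total = 4.28 K/W
Q = ΔT/R_total = 192/4.28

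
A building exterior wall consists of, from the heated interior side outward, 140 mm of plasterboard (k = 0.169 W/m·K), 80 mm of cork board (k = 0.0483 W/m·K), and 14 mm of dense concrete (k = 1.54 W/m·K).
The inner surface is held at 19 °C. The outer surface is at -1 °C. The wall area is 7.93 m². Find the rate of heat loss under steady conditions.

Q ≈ 63.6 W

Model the wall as resistances in series:
R_plasterboard = L/(kA) = 0.14/(0.169×7.93) = 0.1045 K/W
R_cork board = L/(kA) = 0.08/(0.0483×7.93) = 0.2089 K/W
R_dense concrete = L/(kA) = 0.014/(1.54×7.93) = 0.001146 K/W
R_total = 0.3145 K/W
Q = ΔT / R_total = 20 / 0.3145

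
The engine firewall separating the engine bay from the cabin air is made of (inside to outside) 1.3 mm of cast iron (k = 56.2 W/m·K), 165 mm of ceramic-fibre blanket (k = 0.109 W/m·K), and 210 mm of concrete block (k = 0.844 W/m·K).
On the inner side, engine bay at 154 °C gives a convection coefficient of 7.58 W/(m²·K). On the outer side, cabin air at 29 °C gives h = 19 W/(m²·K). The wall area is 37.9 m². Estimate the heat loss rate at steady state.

Q ≈ 2430 W

Using the resistance-network approach (series):
R_inner film = 1/(h_i·A) = 1/(7.58×37.9) = 0.003481 K/W
R_cast iron = L/(kA) = 0.0013/(56.2×37.9) = 6.103×10^-7 K/W
R_ceramic-fibre blanket = L/(kA) = 0.165/(0.109×37.9) = 0.03994 K/W
R_concrete block = L/(kA) = 0.21/(0.844×37.9) = 0.006565 K/W
R_outer film = 1/(h_o·A) = 1/(19×37.9) = 0.001389 K/W
R_total = 0.05138 K/W
Q = ΔT / R_total = 125 / 0.05138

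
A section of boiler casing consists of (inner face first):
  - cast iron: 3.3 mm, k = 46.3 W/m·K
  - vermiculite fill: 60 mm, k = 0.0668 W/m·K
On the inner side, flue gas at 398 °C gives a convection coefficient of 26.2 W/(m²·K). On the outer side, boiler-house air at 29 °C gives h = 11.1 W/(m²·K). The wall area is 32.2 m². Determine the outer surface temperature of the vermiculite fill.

T ≈ 61.4 °C

Series thermal resistances:
R_inner film = 1/(h_i·A) = 1/(26.2×32.2) = 0.001185 K/W
R_cast iron = L/(kA) = 0.0033/(46.3×32.2) = 2.213×10^-6 K/W
R_vermiculite fill = L/(kA) = 0.06/(0.0668×32.2) = 0.02789 K/W
R_outer film = 1/(h_o·A) = 1/(11.1×32.2) = 0.002798 K/W
R_total = 0.03188 K/W;  Q = ΔT/R_total = 369/0.03188 = 11570 W
T_interface = T_inner − Q·ΣR(inner→interface) = 398 − 11600×0.02908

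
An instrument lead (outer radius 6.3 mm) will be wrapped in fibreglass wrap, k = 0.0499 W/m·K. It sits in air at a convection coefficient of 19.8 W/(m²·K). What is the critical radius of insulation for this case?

For a cylinder r_cr = k/h = 0.0499/19.8
r_cr = 2.52 mm; since the bare radius (6.3 mm) is above r_cr, any added insulation will reduce heat loss.

r_cr ≈ 2.52 mm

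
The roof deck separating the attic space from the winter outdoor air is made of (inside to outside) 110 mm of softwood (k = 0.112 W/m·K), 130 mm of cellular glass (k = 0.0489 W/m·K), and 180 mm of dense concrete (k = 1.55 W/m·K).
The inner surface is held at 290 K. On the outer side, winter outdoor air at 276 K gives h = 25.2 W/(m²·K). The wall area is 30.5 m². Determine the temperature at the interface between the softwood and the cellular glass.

T ≈ 286 K

Using the resistance-network approach (series):
R_softwood = L/(kA) = 0.11/(0.112×30.5) = 0.0322 K/W
R_cellular glass = L/(kA) = 0.13/(0.0489×30.5) = 0.08716 K/W
R_dense concrete = L/(kA) = 0.18/(1.55×30.5) = 0.003808 K/W
R_outer film = 1/(h_o·A) = 1/(25.2×30.5) = 0.001301 K/W
R_total = 0.1245 K/W;  Q = ΔT/R_total = 14/0.1245 = 112.5 W
T_interface = T_inner − Q·ΣR(inner→interface) = 290 − 112×0.0322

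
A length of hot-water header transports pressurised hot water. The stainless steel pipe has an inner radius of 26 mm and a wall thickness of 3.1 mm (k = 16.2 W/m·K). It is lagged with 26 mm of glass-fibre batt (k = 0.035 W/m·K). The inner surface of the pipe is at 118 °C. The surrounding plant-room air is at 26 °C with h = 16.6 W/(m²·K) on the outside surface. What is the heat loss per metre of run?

q′ ≈ 29.9 W/m

Radial resistances (cylindrical: R_cond = ln(r_o/r_i)/(2πkL), R_conv = 1/(h·2πrL)):
R_stainless steel pipe wall = ln(29.1/26)/(2π×16.2×1) = 0.001107 K/W
R_glass-fibre batt = ln(55.1/29.1)/(2π×0.035×1) = 2.903 K/W
R_outer film = 1/(h_o·2πr_oL) = 1/(16.6×2π×0.0551×1) = 0.174 K/W
R_total = 3.078 K/W
Q = ΔT/R_total = 92/3.078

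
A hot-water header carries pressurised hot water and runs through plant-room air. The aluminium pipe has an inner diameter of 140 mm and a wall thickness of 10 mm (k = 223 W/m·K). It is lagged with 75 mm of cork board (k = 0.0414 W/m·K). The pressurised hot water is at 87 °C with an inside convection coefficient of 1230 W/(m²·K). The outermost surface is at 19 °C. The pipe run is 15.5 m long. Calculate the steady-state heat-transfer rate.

Treating each annulus and film as a series resistance:
R_inner film = 1/(h_i·2πr₁L) = 1/(1230×2π×0.07×15.5) = 1.193×10^-4 K/W
R_aluminium pipe wall = ln(80/70)/(2π×223×15.5) = 6.148×10^-6 K/W
R_cork board = ln(155/80)/(2π×0.0414×15.5) = 0.164 K/W
R_total = 0.1642 K/W
Q = ΔT/R_total = 68/0.1642

Q ≈ 414 W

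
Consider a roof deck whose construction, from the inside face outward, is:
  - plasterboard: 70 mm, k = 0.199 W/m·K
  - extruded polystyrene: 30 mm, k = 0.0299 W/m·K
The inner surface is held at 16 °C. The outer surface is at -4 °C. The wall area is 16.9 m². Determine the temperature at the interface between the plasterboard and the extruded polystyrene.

Thermal resistances in series:
R_plasterboard = L/(kA) = 0.07/(0.199×16.9) = 0.02081 K/W
R_extruded polystyrene = L/(kA) = 0.03/(0.0299×16.9) = 0.05937 K/W
R_total = 0.08018 K/W;  Q = ΔT/R_total = 20/0.08018 = 249.4 W
T_interface = T_inner − Q·ΣR(inner→interface) = 16 − 249×0.02081

T ≈ 10.8 °C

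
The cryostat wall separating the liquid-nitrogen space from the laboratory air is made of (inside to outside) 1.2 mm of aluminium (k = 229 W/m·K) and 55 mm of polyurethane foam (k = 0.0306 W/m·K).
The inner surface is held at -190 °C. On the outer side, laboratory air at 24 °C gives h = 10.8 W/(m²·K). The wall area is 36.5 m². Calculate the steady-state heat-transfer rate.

Treating each layer as a thermal resistance in series:
R_aluminium = L/(kA) = 0.0012/(229×36.5) = 1.436×10^-7 K/W
R_polyurethane foam = L/(kA) = 0.055/(0.0306×36.5) = 0.04924 K/W
R_outer film = 1/(h_o·A) = 1/(10.8×36.5) = 0.002537 K/W
R_total = 0.05178 K/W
Q = ΔT / R_total = 214 / 0.05178

Q ≈ 4130 W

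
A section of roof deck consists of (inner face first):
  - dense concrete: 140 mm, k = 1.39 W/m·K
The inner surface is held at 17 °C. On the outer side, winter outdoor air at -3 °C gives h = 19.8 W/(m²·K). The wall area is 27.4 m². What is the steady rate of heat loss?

Q ≈ 3620 W

Thermal resistances in series:
R_dense concrete = L/(kA) = 0.14/(1.39×27.4) = 0.003676 K/W
R_outer film = 1/(h_o·A) = 1/(19.8×27.4) = 0.001843 K/W
R_total = 0.005519 K/W
Q = ΔT / R_total = 20 / 0.005519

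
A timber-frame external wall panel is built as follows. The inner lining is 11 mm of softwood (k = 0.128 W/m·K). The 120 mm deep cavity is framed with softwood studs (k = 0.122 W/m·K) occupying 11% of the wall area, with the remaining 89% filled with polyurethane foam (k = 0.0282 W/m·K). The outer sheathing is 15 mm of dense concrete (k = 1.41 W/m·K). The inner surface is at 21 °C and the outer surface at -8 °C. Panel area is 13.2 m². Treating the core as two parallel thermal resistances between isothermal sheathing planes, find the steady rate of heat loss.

Sheathing layers in series; stud and cavity paths in parallel between them.
R_inner = 0.011/(0.128×13.2) = 0.00651 K/W
R_stud  = 0.12/(0.122×0.11×13.2) = 0.6774 K/W
R_cav   = 0.12/(0.0282×0.89×13.2) = 0.3622 K/W
1/R_core = 1/R_stud + 1/R_cav → R_core = 0.236 K/W
R_outer = 0.015/(1.41×13.2) = 8.059×10^-4 K/W
R_total = 0.2433 K/W
Q = ΔT/R_total = 29/0.2433

Q ≈ 119 W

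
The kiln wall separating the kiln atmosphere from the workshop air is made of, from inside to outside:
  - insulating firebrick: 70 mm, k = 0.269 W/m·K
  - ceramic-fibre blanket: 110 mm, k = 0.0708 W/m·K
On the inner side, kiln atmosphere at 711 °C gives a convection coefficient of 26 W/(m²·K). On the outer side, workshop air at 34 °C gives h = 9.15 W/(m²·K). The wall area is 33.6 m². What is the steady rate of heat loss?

Series thermal resistances:
R_inner film = 1/(h_i·A) = 1/(26×33.6) = 0.001145 K/W
R_insulating firebrick = L/(kA) = 0.07/(0.269×33.6) = 0.007745 K/W
R_ceramic-fibre blanket = L/(kA) = 0.11/(0.0708×33.6) = 0.04624 K/W
R_outer film = 1/(h_o·A) = 1/(9.15×33.6) = 0.003253 K/W
R_total = 0.05838 K/W
Q = ΔT / R_total = 677 / 0.05838

Q ≈ 11600 W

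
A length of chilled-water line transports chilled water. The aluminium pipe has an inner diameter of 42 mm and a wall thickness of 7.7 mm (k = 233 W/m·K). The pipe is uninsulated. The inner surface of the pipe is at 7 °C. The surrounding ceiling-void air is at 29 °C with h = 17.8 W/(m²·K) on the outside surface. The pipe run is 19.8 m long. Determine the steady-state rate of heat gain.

For a radial system each layer contributes R = ln(r_out/r_in)/(2πkL); films add R = 1/(hA).
R_aluminium pipe wall = ln(28.7/21)/(2π×233×19.8) = 1.078×10^-5 K/W
R_outer film = 1/(h_o·2πr_oL) = 1/(17.8×2π×0.0287×19.8) = 0.01573 K/W
R_total = 0.01575 K/W
Q = ΔT/R_total = 22/0.01575

Q ≈ 1400 W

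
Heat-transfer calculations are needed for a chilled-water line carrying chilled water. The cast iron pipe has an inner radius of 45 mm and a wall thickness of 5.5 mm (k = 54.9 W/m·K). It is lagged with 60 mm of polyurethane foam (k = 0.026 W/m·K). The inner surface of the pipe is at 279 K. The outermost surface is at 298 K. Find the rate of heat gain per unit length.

q′ ≈ 3.96 W/m

Treating each annulus and film as a series resistance:
R_cast iron pipe wall = ln(50.5/45)/(2π×54.9×1) = 3.343×10^-4 K/W
R_polyurethane foam = ln(110.5/50.5)/(2π×0.026×1) = 4.793 K/W
R_total = 4.794 K/W
Q = ΔT/R_total = 19/4.794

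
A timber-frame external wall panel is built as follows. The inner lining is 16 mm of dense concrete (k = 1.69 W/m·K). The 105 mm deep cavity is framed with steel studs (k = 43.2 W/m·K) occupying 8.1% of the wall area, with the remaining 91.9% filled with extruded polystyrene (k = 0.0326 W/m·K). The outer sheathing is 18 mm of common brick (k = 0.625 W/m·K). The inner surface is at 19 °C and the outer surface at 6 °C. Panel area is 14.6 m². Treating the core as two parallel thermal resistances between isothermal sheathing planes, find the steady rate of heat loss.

Q ≈ 2790 W

Sheathing layers in series; stud and cavity paths in parallel between them.
R_inner = 0.016/(1.69×14.6) = 6.485×10^-4 K/W
R_stud  = 0.105/(43.2×0.081×14.6) = 0.002055 K/W
R_cav   = 0.105/(0.0326×0.919×14.6) = 0.2401 K/W
1/R_core = 1/R_stud + 1/R_cav → R_core = 0.002038 K/W
R_outer = 0.018/(0.625×14.6) = 0.001973 K/W
R_total = 0.004659 K/W
Q = ΔT/R_total = 13/0.004659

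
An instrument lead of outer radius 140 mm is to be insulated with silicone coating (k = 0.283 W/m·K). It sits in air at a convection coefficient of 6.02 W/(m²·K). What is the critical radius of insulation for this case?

For a cylinder r_cr = k/h = 0.283/6.02
r_cr = 47 mm; since the bare radius (140 mm) is above r_cr, any added insulation will reduce heat loss.

r_cr ≈ 47 mm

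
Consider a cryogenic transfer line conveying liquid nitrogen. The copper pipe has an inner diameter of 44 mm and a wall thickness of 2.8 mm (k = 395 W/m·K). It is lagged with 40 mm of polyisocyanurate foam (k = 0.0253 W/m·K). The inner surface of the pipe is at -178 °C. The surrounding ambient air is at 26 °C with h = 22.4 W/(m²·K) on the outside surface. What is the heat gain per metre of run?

Radial resistances (cylindrical: R_cond = ln(r_o/r_i)/(2πkL), R_conv = 1/(h·2πrL)):
R_copper pipe wall = ln(24.8/22)/(2π×395×1) = 4.827×10^-5 K/W
R_polyisocyanurate foam = ln(64.8/24.8)/(2π×0.0253×1) = 6.042 K/W
R_outer film = 1/(h_o·2πr_oL) = 1/(22.4×2π×0.0648×1) = 0.1096 K/W
R_total = 6.152 K/W
Q = ΔT/R_total = 204/6.152

q′ ≈ 33.2 W/m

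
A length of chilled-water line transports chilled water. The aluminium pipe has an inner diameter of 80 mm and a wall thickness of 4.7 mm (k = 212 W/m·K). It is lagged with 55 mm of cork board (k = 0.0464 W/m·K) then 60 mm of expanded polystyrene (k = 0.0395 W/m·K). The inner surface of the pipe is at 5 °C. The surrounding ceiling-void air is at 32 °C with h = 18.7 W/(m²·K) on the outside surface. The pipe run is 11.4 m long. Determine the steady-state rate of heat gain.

For a radial system each layer contributes R = ln(r_out/r_in)/(2πkL); films add R = 1/(hA).
R_aluminium pipe wall = ln(44.7/40)/(2π×212×11.4) = 7.316×10^-6 K/W
R_cork board = ln(99.7/44.7)/(2π×0.0464×11.4) = 0.2414 K/W
R_expanded polystyrene = ln(159.7/99.7)/(2π×0.0395×11.4) = 0.1665 K/W
R_outer film = 1/(h_o·2πr_oL) = 1/(18.7×2π×0.1597×11.4) = 0.004675 K/W
R_total = 0.4126 K/W
Q = ΔT/R_total = 27/0.4126

Q ≈ 65.4 W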